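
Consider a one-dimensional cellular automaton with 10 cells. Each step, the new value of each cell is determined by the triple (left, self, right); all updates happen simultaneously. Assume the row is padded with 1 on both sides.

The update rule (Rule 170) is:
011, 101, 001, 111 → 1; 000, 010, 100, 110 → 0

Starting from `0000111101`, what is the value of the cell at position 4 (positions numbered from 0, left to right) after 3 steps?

0001111011
0011110111
0111101111
position 4 holds 1

1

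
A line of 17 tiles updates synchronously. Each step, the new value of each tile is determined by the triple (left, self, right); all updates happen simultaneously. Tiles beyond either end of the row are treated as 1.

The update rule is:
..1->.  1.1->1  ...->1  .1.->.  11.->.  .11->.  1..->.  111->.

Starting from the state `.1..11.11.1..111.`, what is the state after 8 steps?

.1111......11111.

1.....1..1......1
..111......1111..
......1111.......
.1111......11111.
1.....1111......1
..111......1111..  (repeats step 2; period 4)
step 8: .1111......11111.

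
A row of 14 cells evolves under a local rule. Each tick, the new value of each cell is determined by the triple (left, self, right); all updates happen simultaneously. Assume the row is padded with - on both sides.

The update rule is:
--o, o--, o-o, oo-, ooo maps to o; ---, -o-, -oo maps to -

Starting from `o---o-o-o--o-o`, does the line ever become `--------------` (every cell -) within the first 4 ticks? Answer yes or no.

-o-o-o-o-oo-o-
o-o-o-o-o-oo-o
-o-o-o-o-o-oo-
o-o-o-o-o-o-oo
tick 4 is o-o-o-o-o-o-oo, still not uniform -

no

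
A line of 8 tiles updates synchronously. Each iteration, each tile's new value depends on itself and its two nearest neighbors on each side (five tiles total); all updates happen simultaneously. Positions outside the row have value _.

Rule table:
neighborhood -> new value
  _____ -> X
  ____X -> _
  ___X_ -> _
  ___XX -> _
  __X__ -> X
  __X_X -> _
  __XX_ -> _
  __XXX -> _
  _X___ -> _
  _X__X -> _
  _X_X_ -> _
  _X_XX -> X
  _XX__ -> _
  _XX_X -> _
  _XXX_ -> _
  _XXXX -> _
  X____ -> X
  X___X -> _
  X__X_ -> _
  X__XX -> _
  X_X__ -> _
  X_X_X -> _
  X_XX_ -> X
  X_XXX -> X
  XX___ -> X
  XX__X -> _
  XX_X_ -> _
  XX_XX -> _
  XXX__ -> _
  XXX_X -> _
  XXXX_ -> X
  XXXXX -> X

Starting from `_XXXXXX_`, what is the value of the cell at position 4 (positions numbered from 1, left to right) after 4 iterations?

iteration 1: ___XXX_X
iteration 2: X_______
iteration 3: X_XXXXXX
iteration 4: _XX_XXX_
position 4 holds _

_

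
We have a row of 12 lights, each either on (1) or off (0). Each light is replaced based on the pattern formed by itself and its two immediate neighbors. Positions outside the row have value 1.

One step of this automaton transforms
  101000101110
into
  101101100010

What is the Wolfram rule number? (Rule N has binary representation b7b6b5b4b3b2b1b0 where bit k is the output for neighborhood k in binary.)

86

position 9: 111 → 0  (bit 7 = 0)
position 0: 110 → 1  (bit 6 = 1)
position 1: 101 → 0  (bit 5 = 0)
position 3: 100 → 1  (bit 4 = 1)
position 8: 011 → 0  (bit 3 = 0)
position 2: 010 → 1  (bit 2 = 1)
position 5: 001 → 1  (bit 1 = 1)
position 4: 000 → 0  (bit 0 = 0)
bits b7..b0 = 01010110 = 86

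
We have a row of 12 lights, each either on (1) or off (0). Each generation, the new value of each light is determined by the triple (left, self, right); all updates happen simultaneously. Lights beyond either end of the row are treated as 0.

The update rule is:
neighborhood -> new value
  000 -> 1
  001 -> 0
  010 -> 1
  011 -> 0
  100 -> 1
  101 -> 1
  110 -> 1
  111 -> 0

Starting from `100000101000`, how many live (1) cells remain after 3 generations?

111110111111
000011000001
111001111101
count of 1: 9

9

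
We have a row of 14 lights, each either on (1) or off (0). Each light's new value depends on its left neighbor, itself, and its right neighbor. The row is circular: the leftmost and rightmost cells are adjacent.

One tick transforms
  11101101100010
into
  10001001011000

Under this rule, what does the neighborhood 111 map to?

0

At position 1 the neighborhood is 111; the next row has 0 there.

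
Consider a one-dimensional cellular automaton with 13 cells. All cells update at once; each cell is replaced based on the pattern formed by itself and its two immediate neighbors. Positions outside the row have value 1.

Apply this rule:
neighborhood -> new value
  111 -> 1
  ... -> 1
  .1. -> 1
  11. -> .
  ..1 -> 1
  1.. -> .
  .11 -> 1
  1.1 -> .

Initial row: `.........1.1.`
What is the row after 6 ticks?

.111111111.1.
.11111111..1.
.1111111..11.
.111111..11..
.11111..11..1
.1111..11..11

.1111..11..11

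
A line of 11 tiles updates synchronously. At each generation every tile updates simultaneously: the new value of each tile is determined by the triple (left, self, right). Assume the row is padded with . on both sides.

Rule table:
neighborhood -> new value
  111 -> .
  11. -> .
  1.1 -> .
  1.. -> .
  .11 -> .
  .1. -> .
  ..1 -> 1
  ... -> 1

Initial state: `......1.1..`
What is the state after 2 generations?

.......111.

111111....1
.......111.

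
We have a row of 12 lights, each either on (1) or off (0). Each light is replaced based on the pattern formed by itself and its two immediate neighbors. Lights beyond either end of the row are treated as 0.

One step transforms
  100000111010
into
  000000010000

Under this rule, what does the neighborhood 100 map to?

At position 1 the neighborhood is 100; the next row has 0 there.

0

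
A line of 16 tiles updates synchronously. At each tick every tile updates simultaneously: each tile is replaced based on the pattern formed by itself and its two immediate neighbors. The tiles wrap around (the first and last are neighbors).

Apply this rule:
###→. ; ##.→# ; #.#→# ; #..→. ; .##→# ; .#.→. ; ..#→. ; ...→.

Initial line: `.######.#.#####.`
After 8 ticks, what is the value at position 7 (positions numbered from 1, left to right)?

.#....##.##...#.
......#####.....
......#...#.....
................
................  (fixed point — unchanged through tick 8)
position 7 holds .

.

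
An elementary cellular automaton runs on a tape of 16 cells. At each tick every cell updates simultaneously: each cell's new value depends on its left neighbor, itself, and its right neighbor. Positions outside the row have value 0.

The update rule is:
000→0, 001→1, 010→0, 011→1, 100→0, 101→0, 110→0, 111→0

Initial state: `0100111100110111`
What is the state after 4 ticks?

1100001100100000

1001100001100100
0011000011001000
0110000110010000
1100001100100000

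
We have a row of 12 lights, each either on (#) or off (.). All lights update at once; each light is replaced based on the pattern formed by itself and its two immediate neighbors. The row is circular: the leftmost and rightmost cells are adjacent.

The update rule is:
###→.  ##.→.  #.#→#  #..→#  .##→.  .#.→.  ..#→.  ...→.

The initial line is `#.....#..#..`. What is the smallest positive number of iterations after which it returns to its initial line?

.#.....#..#.
..#.....#..#
#..#.....#..
.#..#.....#.
..#..#.....#
#..#..#.....
.#..#..#....
..#..#..#...
...#..#..#..
....#..#..#.
.....#..#..#
#.....#..#..

12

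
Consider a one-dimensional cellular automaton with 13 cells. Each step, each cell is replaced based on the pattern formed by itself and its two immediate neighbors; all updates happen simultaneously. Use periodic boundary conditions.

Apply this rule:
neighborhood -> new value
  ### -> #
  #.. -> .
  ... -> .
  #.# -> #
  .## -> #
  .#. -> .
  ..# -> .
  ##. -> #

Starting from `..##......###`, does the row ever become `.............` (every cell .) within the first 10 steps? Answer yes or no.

no

..##......###  (fixed point — unchanged through step 10)
step 10 is ..##......###, still not uniform .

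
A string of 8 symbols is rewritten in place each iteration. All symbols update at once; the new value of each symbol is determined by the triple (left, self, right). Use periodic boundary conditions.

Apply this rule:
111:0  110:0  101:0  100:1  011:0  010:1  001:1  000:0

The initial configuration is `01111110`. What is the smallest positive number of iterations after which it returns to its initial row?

6

iteration 1: 10000001
iteration 2: 01000010
iteration 3: 11100111
iteration 4: 00011000
iteration 5: 00100100
iteration 6: 01111110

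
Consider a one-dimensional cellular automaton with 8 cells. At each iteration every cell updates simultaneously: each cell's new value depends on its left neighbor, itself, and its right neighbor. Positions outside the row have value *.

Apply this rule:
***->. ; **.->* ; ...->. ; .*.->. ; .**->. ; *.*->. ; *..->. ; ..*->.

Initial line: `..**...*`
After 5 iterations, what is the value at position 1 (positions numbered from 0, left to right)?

.

...*....
........
........  (fixed point — unchanged through iteration 5)
position 1 holds .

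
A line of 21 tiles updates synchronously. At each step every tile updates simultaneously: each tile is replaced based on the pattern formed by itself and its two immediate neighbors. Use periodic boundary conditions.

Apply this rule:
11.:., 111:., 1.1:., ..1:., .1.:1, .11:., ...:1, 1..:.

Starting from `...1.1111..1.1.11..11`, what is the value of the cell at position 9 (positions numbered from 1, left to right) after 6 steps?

step 1: .1.1.......1.1.......
step 2: .1.1.11111.1.1.111111
step 3: .1.1.......1.1.......  (repeats step 1; period 2)
step 6: .1.1.11111.1.1.111111
position 9 holds 1

1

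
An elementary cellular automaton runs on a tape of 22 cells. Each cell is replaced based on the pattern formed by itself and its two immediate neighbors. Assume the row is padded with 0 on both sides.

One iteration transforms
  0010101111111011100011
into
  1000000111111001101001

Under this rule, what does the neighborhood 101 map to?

0

At position 3 the neighborhood is 101; the next row has 0 there.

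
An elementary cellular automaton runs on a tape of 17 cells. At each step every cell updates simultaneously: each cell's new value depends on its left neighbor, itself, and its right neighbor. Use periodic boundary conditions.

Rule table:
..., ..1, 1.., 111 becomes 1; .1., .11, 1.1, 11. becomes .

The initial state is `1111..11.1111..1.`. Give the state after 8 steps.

..111......111...

.11.11....11.11..
1.....1111.....11
.11111.11.11111.1
..111......111...
11.1.111111.1.111
1.....1111.....11  (repeats step 2; period 4)
step 8: ..111......111...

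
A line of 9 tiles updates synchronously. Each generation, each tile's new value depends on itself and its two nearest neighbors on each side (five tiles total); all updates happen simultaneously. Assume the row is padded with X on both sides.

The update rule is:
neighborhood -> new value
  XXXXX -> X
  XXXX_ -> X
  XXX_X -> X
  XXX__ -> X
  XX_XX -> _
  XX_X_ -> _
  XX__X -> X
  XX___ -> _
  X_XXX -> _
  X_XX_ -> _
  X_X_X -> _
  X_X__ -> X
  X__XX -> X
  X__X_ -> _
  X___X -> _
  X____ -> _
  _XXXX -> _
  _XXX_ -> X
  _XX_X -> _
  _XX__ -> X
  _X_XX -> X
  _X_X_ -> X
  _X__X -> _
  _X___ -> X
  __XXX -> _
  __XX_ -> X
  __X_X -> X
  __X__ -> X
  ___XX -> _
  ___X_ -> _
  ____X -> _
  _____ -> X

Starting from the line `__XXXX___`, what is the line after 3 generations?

generation 1: XX__XX___
generation 2: XXXXXX___
generation 3: XXXXXX___

XXXXXX___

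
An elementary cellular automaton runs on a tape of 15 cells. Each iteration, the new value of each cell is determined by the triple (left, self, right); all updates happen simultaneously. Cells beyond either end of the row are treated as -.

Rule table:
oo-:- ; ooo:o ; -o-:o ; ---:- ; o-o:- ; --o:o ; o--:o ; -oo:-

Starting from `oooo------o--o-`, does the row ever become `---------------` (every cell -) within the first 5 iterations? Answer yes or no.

-oo-o----oooooo
o---oo--o-oooo-
oo-o--ooo--oo-o
---ooo-o-oo---o
--o-o--o---o-oo
iteration 5 is --o-o--o---o-oo, still not uniform -

no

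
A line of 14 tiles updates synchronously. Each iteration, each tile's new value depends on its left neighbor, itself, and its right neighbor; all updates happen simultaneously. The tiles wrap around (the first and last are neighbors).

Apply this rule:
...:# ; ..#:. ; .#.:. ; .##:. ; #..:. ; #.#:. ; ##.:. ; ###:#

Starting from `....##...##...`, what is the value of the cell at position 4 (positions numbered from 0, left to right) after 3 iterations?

.

iteration 1: ###....#....##
iteration 2: ##..##...##..#
iteration 3: #......#......
position 4 holds .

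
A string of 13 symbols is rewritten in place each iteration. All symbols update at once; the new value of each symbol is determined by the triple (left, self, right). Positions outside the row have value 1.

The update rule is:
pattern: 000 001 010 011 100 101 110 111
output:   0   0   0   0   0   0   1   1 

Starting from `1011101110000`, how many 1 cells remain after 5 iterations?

1001100110000
1000100010000
1000000000000
1000000000000  (fixed point — unchanged through iteration 5)
count of 1: 1

1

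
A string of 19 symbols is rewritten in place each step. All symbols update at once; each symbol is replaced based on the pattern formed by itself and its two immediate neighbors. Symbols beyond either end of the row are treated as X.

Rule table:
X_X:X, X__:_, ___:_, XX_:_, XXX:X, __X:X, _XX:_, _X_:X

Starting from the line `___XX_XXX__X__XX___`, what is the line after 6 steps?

__X__X_X__XX_X____X
_XX_XXXX_X__XX___X_
X__X_XX_XX_X____XXX
__XXX__X__XX___X_XX
_X_X__XX_X____XXX_X
XXXX_X__XX___X_X_X_

XXXX_X__XX___X_X_X_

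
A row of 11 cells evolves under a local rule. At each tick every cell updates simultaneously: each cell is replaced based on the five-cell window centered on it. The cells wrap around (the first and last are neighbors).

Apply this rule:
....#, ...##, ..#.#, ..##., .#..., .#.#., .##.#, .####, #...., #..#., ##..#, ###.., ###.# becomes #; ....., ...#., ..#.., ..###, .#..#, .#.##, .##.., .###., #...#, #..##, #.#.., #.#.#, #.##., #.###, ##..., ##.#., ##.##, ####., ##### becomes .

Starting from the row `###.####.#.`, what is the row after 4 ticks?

..#..#.#...
#...###.##.
.#.#..#..#.
###..#..#..

###..#..#..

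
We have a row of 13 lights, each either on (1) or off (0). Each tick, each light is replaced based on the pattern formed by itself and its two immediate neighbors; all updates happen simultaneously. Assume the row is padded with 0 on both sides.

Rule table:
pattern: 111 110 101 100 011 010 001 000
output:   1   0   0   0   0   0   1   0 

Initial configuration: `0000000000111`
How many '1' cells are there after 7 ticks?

0000000001010
0000000010000
0000000100000
0000001000000
0000010000000
0000100000000
0001000000000
count of 1: 1

1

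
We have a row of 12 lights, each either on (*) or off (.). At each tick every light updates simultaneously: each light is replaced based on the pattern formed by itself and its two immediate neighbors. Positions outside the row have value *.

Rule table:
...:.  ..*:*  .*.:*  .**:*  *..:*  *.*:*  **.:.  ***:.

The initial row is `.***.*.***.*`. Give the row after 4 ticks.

...*****.***

**..****..**
..***...***.
***..*.**..*
...*****.***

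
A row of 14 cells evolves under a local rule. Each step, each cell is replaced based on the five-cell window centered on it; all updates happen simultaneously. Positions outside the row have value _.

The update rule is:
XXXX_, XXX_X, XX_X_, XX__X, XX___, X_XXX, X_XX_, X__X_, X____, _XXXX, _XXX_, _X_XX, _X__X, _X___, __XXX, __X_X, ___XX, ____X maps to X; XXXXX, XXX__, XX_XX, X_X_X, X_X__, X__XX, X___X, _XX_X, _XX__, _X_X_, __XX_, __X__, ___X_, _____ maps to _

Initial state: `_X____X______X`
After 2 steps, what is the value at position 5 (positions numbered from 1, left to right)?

__XXX__XX__X__
XXXX_X___XX_XX
position 5 holds _

_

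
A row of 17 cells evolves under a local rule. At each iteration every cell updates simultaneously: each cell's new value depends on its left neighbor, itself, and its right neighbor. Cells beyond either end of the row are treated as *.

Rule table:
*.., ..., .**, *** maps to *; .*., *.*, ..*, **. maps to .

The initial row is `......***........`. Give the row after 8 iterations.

.*****...........

*****.**.*******.
****..*..******..
***.*..*.*****.*.
**...*...****....
*.**..**.***.***.
..*.*.*..**..**..
*......*.*.*.*.*.
.*****...........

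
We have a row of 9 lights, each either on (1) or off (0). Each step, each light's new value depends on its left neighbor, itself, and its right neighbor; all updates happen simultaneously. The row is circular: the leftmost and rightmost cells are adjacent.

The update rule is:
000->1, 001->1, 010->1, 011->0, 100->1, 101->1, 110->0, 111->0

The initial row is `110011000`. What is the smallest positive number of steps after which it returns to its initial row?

2

001100111
110011000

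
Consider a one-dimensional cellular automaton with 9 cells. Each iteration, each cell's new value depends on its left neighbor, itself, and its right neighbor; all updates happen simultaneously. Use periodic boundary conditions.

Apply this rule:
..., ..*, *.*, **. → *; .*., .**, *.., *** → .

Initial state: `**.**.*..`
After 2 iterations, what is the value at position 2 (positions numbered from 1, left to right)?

.**.**..*
*.**.*.*.
position 2 holds .

.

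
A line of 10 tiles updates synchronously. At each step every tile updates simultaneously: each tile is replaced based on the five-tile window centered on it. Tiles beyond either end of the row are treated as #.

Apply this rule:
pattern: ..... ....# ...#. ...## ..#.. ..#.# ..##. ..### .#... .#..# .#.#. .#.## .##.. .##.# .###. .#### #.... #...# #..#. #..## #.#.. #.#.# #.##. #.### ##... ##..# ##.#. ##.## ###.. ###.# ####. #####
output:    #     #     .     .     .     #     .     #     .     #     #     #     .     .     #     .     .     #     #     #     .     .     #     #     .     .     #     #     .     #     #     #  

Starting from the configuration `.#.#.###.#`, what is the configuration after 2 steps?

step 1: #.#.######
step 2: ##.##.####

##.##.####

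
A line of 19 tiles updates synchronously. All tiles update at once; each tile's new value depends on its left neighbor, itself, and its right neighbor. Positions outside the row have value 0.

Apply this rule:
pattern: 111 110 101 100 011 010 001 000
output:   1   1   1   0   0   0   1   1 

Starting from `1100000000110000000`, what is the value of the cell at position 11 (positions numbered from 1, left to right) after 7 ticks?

0101111111010111111
1010111111101011111
0101011111110101111
1010101111111010111
0101010111111101011
1010101011111110101
0101010101111111010
position 11 holds 1

1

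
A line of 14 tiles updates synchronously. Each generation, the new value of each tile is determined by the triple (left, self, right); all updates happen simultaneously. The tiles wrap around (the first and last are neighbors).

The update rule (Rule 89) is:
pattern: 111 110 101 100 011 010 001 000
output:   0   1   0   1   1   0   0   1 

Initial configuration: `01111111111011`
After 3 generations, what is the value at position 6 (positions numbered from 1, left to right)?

0

01000000001011
00111111100011
10100000111011
position 6 holds 0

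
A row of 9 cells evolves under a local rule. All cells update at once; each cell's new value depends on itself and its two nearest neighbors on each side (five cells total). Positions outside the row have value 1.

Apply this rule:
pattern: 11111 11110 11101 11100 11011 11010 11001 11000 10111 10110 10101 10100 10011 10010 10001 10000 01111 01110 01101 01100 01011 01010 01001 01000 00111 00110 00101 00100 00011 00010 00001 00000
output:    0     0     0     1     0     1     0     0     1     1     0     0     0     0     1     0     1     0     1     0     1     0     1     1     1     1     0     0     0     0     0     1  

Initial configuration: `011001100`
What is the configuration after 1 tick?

010001000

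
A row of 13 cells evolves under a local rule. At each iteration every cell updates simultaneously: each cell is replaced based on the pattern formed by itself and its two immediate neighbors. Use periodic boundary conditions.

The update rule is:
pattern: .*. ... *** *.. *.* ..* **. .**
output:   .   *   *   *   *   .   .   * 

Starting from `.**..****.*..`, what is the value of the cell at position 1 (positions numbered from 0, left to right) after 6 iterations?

*

.*.*.***.*.**
*.*.***.*.**.
.*.***.*.**.*
*.***.*.**.*.
.***.*.**.*.*
***.*.**.*.*.
position 1 holds *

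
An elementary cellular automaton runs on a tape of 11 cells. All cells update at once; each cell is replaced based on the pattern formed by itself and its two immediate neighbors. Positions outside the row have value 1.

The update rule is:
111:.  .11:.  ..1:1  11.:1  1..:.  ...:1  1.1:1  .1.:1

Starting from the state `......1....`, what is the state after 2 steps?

step 1: .111111.111
step 2: 1.....11...

1.....11...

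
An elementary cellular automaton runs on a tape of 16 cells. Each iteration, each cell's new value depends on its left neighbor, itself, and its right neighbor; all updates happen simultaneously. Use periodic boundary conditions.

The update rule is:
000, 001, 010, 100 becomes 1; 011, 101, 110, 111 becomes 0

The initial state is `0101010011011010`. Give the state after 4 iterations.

0000000011111100

1101011100000011
0001000011111100
1111111100000011
0000000011111100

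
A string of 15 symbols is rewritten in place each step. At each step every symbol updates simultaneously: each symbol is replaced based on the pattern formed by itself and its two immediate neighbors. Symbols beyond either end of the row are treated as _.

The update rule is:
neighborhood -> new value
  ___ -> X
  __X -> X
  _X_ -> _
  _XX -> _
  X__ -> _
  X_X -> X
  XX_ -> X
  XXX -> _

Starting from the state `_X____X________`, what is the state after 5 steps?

X__XXX__XXXXXXX
__X__X_X______X
XX__X_X__XXXXX_
_X_X_X__X____X_
X_X_X__X__XXX__

X_X_X__X__XXX__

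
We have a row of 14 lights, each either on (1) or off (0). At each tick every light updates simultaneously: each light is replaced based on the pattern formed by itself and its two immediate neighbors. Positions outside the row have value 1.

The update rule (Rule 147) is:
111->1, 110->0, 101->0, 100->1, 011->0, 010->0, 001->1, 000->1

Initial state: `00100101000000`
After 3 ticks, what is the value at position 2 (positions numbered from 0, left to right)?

1

11011000111111
10000111011111
01111010001111
position 2 holds 1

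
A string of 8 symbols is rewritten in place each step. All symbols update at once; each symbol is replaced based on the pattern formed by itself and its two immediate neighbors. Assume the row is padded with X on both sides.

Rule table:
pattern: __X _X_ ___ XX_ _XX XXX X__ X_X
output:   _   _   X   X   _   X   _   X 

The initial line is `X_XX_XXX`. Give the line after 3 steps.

XXXX_XX_

XX_XX_XX
XXX_XX_X
XXXX_XX_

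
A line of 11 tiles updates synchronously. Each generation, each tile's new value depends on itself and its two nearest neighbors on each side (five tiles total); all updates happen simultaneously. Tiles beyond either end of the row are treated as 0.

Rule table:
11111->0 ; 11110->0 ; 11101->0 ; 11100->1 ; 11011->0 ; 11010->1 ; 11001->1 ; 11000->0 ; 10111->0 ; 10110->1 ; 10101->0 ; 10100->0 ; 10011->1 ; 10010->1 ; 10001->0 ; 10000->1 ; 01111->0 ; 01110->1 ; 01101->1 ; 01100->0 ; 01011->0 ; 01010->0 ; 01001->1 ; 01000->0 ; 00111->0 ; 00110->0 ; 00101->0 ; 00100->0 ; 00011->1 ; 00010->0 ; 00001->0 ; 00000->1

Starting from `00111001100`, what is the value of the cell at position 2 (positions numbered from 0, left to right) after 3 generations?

1

01011110001
00000010000
11110000111
position 2 holds 1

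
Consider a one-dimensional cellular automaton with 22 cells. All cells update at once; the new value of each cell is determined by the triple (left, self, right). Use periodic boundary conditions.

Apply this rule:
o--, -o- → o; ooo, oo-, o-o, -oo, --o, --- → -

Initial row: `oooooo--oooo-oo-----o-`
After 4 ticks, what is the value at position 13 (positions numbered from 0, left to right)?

-

------o--------o----o-
------oo-------oo---oo
o-------o--------o----
oo------oo-------oo---
position 13 holds -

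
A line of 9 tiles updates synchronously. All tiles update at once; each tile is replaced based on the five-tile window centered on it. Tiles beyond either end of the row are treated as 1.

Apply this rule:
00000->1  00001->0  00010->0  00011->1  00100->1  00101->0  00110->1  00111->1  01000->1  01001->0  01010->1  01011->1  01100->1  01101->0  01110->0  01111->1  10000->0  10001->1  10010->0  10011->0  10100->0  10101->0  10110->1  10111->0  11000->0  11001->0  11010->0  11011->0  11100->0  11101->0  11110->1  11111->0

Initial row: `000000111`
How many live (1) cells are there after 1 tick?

tick 1: 001101110
count of 1: 5

5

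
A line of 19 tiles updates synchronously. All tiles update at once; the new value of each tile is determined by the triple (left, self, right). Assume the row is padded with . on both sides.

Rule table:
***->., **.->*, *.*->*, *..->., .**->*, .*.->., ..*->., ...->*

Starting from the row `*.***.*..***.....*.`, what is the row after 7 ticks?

**....***..*...*.*.

.**.**...*.*.***...
.*****.*..*.**.*.**
.*...**....****.***
...*.**.**.*..***.*
**..*******...*.**.
**..*.....*.*..***.
**....***..*...*.*.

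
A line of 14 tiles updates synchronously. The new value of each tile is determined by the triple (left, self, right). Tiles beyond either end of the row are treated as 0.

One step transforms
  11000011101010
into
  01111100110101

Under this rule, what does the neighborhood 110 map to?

At position 1 the neighborhood is 110; the next row has 1 there.

1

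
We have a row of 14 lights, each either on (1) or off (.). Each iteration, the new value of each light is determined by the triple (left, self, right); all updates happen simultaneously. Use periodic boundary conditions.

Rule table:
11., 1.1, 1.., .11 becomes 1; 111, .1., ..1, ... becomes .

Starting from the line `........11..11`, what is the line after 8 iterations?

1.......111.11
11......1.111.
111......11.11
..11.....1111.
..111....1..11
1.1.11....1.11
11.1111....11.
1111..11...111

1111..11...111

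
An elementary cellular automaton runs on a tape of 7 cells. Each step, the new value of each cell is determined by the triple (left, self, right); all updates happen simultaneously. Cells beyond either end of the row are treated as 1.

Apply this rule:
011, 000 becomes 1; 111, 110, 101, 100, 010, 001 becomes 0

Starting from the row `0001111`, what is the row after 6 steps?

0101000
0000010
0111000
0100010
0001000
0100010

0100010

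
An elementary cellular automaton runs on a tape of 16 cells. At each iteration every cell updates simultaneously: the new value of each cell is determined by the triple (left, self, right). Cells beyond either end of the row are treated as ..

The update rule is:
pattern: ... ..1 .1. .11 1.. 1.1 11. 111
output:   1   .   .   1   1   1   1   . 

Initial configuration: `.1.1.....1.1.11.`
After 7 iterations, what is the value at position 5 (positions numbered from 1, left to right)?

iteration 1: ..1.1111..1.1111
iteration 2: 1..11..11..11..1
iteration 3: .1.111.111.111..
iteration 4: ..11.111.111.111
iteration 5: 1.1111.111.111.1
iteration 6: .11..111.111.11.
iteration 7: .111.1.111.11111
position 5 holds .

.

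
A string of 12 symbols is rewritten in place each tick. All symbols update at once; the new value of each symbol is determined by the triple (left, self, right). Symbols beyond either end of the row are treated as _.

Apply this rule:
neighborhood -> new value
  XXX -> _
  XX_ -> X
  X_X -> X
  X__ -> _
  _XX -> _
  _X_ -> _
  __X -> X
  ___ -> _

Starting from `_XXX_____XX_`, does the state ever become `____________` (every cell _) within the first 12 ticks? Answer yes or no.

X__X____X_X_
__X____X_X__
_X____X_X___
X____X_X____
____X_X_____
___X_X______
__X_X_______
_X_X________
X_X_________
_X__________
X___________
____________
all cells are _ at tick 12

yes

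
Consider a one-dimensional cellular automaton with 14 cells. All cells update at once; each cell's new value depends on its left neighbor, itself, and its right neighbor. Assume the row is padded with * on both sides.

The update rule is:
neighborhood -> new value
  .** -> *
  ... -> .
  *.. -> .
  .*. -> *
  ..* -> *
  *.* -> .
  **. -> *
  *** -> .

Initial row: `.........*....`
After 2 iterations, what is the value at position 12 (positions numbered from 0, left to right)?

iteration 1: ........**...*
iteration 2: .......***..**
position 12 holds *

*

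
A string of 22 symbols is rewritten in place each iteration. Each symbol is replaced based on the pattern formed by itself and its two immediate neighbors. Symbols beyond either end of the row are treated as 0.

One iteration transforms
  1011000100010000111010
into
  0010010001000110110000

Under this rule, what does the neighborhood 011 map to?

At position 2 the neighborhood is 011; the next row has 1 there.

1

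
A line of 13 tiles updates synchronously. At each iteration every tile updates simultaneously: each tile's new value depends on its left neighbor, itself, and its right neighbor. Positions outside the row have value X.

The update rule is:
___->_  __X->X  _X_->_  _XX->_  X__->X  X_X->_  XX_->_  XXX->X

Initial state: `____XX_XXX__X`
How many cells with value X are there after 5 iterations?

4

X__X____X_XX_
_XX_X__X_____
_____XX_X___X
X___X____X_X_
_X_X_X__X____
count of X: 4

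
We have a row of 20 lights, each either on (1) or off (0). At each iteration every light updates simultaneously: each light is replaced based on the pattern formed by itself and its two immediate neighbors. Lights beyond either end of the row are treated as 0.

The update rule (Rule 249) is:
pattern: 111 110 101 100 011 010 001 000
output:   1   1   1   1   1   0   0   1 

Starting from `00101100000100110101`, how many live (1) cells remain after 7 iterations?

10011111110010111010
01011111111001111101
00111111111101111110
10111111111111111111
01111111111111111111
01111111111111111111  (fixed point — unchanged through iteration 7)
count of 1: 19

19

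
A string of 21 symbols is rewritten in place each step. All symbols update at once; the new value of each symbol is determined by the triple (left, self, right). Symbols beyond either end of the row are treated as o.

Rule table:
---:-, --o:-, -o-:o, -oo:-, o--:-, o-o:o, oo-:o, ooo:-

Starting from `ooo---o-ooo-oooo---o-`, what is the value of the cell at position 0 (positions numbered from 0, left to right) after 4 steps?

step 1: --o---oo--oo---o---oo
step 2: --o----o---o---o-----
step 3: --o----o---o---o-----  (fixed point — unchanged through step 4)
position 0 holds -

-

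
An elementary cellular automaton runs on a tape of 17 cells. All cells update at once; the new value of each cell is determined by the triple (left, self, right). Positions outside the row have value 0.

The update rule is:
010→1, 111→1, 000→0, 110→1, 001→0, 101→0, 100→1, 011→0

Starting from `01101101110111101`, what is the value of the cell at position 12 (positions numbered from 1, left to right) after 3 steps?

00100100110011101
00110110011001101
00010011001100101
position 12 holds 1

1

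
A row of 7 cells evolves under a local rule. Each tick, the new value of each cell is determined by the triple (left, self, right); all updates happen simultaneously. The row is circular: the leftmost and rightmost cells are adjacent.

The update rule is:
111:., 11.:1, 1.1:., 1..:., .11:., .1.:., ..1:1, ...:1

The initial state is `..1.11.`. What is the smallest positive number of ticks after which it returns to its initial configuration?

11...1.
.1.11..
1...1.1
1.11...
...1.11
.11...1
..1.11.

7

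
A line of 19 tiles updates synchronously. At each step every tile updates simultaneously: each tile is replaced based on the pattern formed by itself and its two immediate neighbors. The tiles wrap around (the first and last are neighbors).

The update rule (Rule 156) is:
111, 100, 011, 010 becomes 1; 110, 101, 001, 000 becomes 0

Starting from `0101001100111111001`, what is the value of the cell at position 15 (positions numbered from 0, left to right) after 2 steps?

0

0101101010111110101
0101001010111100101
position 15 holds 0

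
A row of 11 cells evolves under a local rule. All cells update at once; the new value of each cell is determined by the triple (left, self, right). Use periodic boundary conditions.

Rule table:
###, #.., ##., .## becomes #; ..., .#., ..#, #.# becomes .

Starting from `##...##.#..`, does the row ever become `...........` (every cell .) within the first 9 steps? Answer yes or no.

no

step 1: ###..##..#.
step 2: ####.###...
step 3: ####.####..
step 4: ####.#####.
step 5: ####.#####.  (fixed point — unchanged through step 9)
step 9 is ####.#####., still not uniform .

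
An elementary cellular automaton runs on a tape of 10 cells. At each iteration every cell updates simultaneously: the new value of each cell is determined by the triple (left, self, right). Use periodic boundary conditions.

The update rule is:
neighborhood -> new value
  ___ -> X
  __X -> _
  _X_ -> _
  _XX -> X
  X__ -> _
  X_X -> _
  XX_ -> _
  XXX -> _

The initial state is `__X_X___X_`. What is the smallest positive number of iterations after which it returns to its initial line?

X_____X___
__XXX___X_
X_X___X___
____X___X_
XXX___X___
X___X___X_
__X___X___
X___X___XX
__X___X_X_
X___X_____
__X___XXX_
X___X_X___
__X_____X_
X___XXX___
__X_X___X_

15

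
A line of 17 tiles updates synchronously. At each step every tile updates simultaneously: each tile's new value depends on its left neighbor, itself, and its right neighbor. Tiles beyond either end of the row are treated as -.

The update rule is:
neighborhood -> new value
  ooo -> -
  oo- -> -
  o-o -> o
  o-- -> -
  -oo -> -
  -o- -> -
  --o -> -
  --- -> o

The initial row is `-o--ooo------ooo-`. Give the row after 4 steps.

ooooooo------oooo

--------oooo-----
ooooooo------oooo
--------oooo-----  (repeats step 1; period 2)
step 4: ooooooo------oooo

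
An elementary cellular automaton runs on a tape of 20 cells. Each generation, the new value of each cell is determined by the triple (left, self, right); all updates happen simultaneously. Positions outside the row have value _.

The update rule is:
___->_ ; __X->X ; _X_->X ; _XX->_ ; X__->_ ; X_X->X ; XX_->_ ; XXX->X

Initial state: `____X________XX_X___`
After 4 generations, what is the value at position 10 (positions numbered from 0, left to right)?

X

___XX_______X__XX___
__X________XX_X_____
_XX_______X__XX_____
X________XX_X_______
position 10 holds X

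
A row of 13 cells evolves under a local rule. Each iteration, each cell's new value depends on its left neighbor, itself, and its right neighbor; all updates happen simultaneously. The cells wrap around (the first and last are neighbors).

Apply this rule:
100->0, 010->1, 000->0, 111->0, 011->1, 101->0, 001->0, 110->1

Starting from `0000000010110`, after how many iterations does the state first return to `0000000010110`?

0000000010110

1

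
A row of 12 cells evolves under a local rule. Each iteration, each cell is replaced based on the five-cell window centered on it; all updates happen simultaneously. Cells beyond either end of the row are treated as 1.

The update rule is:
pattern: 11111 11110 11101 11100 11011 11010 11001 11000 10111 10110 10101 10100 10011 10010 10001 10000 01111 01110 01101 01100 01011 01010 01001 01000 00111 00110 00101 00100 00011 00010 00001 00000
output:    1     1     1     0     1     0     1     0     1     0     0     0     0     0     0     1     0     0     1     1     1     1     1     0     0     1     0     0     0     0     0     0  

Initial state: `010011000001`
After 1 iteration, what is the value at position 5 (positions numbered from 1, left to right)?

1

iteration 1: 001011010000
position 5 holds 1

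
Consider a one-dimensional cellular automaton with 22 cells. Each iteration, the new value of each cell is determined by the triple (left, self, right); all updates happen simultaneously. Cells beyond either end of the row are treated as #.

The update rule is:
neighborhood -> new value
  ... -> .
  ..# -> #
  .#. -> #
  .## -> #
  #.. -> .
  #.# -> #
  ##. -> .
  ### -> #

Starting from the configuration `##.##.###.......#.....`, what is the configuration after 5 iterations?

#.##.###.......##....#
.##.###.......##....##
##.###.......##....###
#.###.......##....####
.###.......##....#####

.###.......##....#####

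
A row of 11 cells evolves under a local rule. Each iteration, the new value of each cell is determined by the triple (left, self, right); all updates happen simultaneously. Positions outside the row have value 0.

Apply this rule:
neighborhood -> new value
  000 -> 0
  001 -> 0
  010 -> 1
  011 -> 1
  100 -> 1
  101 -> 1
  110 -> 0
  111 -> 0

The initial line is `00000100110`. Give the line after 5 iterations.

00000110110

iteration 1: 00000110101
iteration 2: 00000101111
iteration 3: 00000111000
iteration 4: 00000100100
iteration 5: 00000110110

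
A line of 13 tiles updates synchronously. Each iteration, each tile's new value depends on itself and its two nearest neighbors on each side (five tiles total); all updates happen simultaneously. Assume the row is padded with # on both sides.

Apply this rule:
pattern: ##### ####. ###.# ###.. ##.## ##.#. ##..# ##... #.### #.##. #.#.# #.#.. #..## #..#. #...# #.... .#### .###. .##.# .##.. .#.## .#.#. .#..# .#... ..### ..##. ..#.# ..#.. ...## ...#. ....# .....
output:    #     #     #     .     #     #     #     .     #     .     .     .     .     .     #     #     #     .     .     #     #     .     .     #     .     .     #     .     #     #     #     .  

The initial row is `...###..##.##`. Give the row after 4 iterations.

.##...#...###
#.#.##.###.##
##.#..##.####
###.....#####

###.....#####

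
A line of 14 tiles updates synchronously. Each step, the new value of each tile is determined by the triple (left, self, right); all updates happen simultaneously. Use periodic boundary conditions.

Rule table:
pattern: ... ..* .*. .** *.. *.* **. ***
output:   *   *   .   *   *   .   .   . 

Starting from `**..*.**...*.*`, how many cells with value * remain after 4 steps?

..**..*.***..*
***.**..*..**.
*...*.**.***..
.***..*..*..**
count of *: 7

7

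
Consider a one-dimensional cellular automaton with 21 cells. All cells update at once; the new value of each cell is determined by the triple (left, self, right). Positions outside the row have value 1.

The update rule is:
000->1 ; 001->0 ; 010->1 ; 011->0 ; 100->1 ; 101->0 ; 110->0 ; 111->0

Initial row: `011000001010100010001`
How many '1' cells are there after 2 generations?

generation 1: 000111101010111011100
generation 2: 110000001010000000010
count of 1: 5

5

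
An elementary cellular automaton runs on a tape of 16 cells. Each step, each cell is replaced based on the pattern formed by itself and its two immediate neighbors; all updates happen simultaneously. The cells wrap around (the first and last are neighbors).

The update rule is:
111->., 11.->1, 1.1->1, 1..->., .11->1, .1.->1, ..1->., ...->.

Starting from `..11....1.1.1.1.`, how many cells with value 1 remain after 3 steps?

4

step 1: ..11....1111111.
step 2: ..11....1.....1.
step 3: ..11....1.....1.
count of 1: 4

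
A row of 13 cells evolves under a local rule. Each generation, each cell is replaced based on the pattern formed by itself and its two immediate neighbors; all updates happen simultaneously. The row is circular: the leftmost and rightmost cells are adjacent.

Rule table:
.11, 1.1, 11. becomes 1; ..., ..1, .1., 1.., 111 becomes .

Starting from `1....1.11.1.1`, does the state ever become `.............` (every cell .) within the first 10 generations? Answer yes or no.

1.....1111.11
1.....1..111.
.........1.11
..........111
..........1.1
...........1.
.............
all cells are . at generation 7

yes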